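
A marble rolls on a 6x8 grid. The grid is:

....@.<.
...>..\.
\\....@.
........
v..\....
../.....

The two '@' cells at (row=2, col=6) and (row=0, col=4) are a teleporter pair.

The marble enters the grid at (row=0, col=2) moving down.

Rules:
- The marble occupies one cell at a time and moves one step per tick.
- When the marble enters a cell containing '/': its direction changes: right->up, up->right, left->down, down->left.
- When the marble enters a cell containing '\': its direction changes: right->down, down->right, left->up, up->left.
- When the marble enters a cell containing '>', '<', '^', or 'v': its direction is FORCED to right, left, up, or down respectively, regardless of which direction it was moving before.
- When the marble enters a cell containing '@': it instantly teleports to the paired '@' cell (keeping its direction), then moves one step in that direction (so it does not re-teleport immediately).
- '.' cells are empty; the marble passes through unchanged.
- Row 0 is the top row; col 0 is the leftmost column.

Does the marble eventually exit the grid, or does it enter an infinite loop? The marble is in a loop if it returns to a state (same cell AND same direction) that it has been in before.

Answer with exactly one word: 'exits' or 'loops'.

Step 1: enter (0,2), '.' pass, move down to (1,2)
Step 2: enter (1,2), '.' pass, move down to (2,2)
Step 3: enter (2,2), '.' pass, move down to (3,2)
Step 4: enter (3,2), '.' pass, move down to (4,2)
Step 5: enter (4,2), '.' pass, move down to (5,2)
Step 6: enter (5,2), '/' deflects down->left, move left to (5,1)
Step 7: enter (5,1), '.' pass, move left to (5,0)
Step 8: enter (5,0), '.' pass, move left to (5,-1)
Step 9: at (5,-1) — EXIT via left edge, pos 5

Answer: exits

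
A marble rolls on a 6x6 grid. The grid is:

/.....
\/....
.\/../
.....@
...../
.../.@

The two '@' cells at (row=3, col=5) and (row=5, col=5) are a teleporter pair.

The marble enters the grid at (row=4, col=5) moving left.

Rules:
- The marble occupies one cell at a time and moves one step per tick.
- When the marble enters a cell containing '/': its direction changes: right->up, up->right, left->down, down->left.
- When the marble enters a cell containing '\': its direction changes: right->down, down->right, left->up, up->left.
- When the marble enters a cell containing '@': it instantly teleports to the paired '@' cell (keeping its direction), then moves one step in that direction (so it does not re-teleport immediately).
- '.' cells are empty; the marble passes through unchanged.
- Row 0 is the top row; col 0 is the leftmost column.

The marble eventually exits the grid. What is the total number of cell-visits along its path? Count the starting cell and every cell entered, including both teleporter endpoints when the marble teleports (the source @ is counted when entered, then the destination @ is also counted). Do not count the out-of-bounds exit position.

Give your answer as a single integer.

Step 1: enter (4,5), '/' deflects left->down, move down to (5,5)
Step 2: enter (5,5), '@' teleport (5,5)->(3,5), also enter (3,5), move down to (4,5)
Step 3: enter (4,5), '/' deflects down->left, move left to (4,4)
Step 4: enter (4,4), '.' pass, move left to (4,3)
Step 5: enter (4,3), '.' pass, move left to (4,2)
Step 6: enter (4,2), '.' pass, move left to (4,1)
Step 7: enter (4,1), '.' pass, move left to (4,0)
Step 8: enter (4,0), '.' pass, move left to (4,-1)
Step 9: at (4,-1) — EXIT via left edge, pos 4
Path length (cell visits): 9

Answer: 9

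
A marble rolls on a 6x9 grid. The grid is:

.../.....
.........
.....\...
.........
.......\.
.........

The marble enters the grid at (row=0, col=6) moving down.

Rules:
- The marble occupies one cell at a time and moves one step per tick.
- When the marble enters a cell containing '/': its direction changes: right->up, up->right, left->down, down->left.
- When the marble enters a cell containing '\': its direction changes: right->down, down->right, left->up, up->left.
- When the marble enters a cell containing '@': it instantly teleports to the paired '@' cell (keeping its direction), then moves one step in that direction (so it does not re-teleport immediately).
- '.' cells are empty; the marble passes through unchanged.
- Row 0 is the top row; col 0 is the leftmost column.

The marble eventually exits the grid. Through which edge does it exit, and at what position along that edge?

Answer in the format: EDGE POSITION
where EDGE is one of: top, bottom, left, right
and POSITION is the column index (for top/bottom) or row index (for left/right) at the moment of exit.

Answer: bottom 6

Derivation:
Step 1: enter (0,6), '.' pass, move down to (1,6)
Step 2: enter (1,6), '.' pass, move down to (2,6)
Step 3: enter (2,6), '.' pass, move down to (3,6)
Step 4: enter (3,6), '.' pass, move down to (4,6)
Step 5: enter (4,6), '.' pass, move down to (5,6)
Step 6: enter (5,6), '.' pass, move down to (6,6)
Step 7: at (6,6) — EXIT via bottom edge, pos 6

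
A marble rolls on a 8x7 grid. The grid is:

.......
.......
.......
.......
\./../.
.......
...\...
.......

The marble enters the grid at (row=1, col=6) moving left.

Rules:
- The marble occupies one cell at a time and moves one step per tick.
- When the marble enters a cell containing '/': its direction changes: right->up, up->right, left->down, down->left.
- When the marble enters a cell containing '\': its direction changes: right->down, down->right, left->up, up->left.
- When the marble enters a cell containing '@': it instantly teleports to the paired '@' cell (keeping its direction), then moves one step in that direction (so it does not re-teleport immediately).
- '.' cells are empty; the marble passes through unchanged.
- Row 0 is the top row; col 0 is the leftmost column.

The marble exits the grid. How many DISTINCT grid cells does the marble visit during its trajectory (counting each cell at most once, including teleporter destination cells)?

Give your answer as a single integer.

Step 1: enter (1,6), '.' pass, move left to (1,5)
Step 2: enter (1,5), '.' pass, move left to (1,4)
Step 3: enter (1,4), '.' pass, move left to (1,3)
Step 4: enter (1,3), '.' pass, move left to (1,2)
Step 5: enter (1,2), '.' pass, move left to (1,1)
Step 6: enter (1,1), '.' pass, move left to (1,0)
Step 7: enter (1,0), '.' pass, move left to (1,-1)
Step 8: at (1,-1) — EXIT via left edge, pos 1
Distinct cells visited: 7 (path length 7)

Answer: 7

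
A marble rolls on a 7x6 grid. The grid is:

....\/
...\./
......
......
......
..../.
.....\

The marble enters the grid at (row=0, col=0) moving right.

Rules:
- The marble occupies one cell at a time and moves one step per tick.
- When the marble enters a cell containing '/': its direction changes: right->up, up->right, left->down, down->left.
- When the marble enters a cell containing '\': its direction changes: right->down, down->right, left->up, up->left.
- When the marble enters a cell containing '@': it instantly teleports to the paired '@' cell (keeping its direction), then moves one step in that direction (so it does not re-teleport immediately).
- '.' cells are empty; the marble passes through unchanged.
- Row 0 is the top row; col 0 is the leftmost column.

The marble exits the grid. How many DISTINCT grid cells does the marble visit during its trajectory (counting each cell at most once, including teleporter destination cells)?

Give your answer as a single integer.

Step 1: enter (0,0), '.' pass, move right to (0,1)
Step 2: enter (0,1), '.' pass, move right to (0,2)
Step 3: enter (0,2), '.' pass, move right to (0,3)
Step 4: enter (0,3), '.' pass, move right to (0,4)
Step 5: enter (0,4), '\' deflects right->down, move down to (1,4)
Step 6: enter (1,4), '.' pass, move down to (2,4)
Step 7: enter (2,4), '.' pass, move down to (3,4)
Step 8: enter (3,4), '.' pass, move down to (4,4)
Step 9: enter (4,4), '.' pass, move down to (5,4)
Step 10: enter (5,4), '/' deflects down->left, move left to (5,3)
Step 11: enter (5,3), '.' pass, move left to (5,2)
Step 12: enter (5,2), '.' pass, move left to (5,1)
Step 13: enter (5,1), '.' pass, move left to (5,0)
Step 14: enter (5,0), '.' pass, move left to (5,-1)
Step 15: at (5,-1) — EXIT via left edge, pos 5
Distinct cells visited: 14 (path length 14)

Answer: 14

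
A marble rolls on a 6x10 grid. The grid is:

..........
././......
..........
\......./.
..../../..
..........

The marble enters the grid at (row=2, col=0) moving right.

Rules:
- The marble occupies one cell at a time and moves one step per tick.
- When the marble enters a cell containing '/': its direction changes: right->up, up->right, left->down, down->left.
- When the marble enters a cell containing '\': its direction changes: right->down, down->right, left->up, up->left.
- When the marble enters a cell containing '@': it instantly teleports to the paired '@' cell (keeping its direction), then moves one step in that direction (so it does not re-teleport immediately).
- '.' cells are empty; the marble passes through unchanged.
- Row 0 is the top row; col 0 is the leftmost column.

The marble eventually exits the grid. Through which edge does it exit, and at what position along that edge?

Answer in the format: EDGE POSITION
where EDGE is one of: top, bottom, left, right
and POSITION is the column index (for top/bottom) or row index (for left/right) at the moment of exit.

Step 1: enter (2,0), '.' pass, move right to (2,1)
Step 2: enter (2,1), '.' pass, move right to (2,2)
Step 3: enter (2,2), '.' pass, move right to (2,3)
Step 4: enter (2,3), '.' pass, move right to (2,4)
Step 5: enter (2,4), '.' pass, move right to (2,5)
Step 6: enter (2,5), '.' pass, move right to (2,6)
Step 7: enter (2,6), '.' pass, move right to (2,7)
Step 8: enter (2,7), '.' pass, move right to (2,8)
Step 9: enter (2,8), '.' pass, move right to (2,9)
Step 10: enter (2,9), '.' pass, move right to (2,10)
Step 11: at (2,10) — EXIT via right edge, pos 2

Answer: right 2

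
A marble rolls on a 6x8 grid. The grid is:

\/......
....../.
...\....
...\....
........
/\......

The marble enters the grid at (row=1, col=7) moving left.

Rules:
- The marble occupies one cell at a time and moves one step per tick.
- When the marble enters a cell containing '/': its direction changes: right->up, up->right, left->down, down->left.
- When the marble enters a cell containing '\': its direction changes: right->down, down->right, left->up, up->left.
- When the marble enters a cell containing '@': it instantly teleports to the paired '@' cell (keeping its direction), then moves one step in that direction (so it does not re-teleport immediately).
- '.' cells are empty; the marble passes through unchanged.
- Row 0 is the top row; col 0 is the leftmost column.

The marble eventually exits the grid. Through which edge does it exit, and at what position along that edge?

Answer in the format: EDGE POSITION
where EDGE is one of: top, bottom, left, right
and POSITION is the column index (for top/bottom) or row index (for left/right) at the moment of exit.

Answer: bottom 6

Derivation:
Step 1: enter (1,7), '.' pass, move left to (1,6)
Step 2: enter (1,6), '/' deflects left->down, move down to (2,6)
Step 3: enter (2,6), '.' pass, move down to (3,6)
Step 4: enter (3,6), '.' pass, move down to (4,6)
Step 5: enter (4,6), '.' pass, move down to (5,6)
Step 6: enter (5,6), '.' pass, move down to (6,6)
Step 7: at (6,6) — EXIT via bottom edge, pos 6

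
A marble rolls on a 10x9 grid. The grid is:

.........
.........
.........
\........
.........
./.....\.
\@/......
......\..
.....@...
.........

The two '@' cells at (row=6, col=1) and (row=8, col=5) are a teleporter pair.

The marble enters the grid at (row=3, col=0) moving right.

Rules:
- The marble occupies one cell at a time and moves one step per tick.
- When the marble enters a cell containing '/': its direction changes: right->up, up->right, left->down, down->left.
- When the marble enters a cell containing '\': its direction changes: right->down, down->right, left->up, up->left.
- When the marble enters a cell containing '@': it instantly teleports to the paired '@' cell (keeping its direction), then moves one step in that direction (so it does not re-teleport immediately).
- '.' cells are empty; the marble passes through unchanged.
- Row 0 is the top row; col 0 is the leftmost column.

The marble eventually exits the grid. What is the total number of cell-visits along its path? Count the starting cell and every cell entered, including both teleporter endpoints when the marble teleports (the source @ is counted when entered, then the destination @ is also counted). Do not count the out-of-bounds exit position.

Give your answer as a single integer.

Step 1: enter (3,0), '\' deflects right->down, move down to (4,0)
Step 2: enter (4,0), '.' pass, move down to (5,0)
Step 3: enter (5,0), '.' pass, move down to (6,0)
Step 4: enter (6,0), '\' deflects down->right, move right to (6,1)
Step 5: enter (6,1), '@' teleport (6,1)->(8,5), also enter (8,5), move right to (8,6)
Step 6: enter (8,6), '.' pass, move right to (8,7)
Step 7: enter (8,7), '.' pass, move right to (8,8)
Step 8: enter (8,8), '.' pass, move right to (8,9)
Step 9: at (8,9) — EXIT via right edge, pos 8
Path length (cell visits): 9

Answer: 9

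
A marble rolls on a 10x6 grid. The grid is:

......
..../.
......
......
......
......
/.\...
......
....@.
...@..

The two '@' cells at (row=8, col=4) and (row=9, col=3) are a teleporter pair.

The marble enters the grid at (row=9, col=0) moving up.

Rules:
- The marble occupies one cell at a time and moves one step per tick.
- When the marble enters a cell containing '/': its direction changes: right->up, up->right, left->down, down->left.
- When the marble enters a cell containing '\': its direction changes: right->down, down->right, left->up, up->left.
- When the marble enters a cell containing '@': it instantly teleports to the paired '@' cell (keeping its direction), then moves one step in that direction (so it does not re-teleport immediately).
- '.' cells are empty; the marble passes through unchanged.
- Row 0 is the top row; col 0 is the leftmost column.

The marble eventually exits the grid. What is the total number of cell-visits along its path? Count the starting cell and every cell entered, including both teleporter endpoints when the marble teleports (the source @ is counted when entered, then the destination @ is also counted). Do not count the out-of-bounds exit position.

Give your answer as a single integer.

Answer: 9

Derivation:
Step 1: enter (9,0), '.' pass, move up to (8,0)
Step 2: enter (8,0), '.' pass, move up to (7,0)
Step 3: enter (7,0), '.' pass, move up to (6,0)
Step 4: enter (6,0), '/' deflects up->right, move right to (6,1)
Step 5: enter (6,1), '.' pass, move right to (6,2)
Step 6: enter (6,2), '\' deflects right->down, move down to (7,2)
Step 7: enter (7,2), '.' pass, move down to (8,2)
Step 8: enter (8,2), '.' pass, move down to (9,2)
Step 9: enter (9,2), '.' pass, move down to (10,2)
Step 10: at (10,2) — EXIT via bottom edge, pos 2
Path length (cell visits): 9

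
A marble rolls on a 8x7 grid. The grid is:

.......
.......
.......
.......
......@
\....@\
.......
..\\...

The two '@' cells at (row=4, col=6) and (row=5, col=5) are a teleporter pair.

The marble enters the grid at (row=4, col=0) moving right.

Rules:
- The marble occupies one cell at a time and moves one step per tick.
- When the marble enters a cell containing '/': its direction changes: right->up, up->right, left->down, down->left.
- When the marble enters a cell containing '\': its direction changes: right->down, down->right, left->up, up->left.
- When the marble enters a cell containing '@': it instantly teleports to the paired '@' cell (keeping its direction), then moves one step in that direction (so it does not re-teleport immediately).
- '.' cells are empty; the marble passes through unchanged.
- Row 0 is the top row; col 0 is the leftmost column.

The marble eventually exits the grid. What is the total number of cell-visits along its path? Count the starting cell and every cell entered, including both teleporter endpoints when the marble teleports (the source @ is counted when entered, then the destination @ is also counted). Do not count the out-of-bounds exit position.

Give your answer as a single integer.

Step 1: enter (4,0), '.' pass, move right to (4,1)
Step 2: enter (4,1), '.' pass, move right to (4,2)
Step 3: enter (4,2), '.' pass, move right to (4,3)
Step 4: enter (4,3), '.' pass, move right to (4,4)
Step 5: enter (4,4), '.' pass, move right to (4,5)
Step 6: enter (4,5), '.' pass, move right to (4,6)
Step 7: enter (4,6), '@' teleport (4,6)->(5,5), also enter (5,5), move right to (5,6)
Step 8: enter (5,6), '\' deflects right->down, move down to (6,6)
Step 9: enter (6,6), '.' pass, move down to (7,6)
Step 10: enter (7,6), '.' pass, move down to (8,6)
Step 11: at (8,6) — EXIT via bottom edge, pos 6
Path length (cell visits): 11

Answer: 11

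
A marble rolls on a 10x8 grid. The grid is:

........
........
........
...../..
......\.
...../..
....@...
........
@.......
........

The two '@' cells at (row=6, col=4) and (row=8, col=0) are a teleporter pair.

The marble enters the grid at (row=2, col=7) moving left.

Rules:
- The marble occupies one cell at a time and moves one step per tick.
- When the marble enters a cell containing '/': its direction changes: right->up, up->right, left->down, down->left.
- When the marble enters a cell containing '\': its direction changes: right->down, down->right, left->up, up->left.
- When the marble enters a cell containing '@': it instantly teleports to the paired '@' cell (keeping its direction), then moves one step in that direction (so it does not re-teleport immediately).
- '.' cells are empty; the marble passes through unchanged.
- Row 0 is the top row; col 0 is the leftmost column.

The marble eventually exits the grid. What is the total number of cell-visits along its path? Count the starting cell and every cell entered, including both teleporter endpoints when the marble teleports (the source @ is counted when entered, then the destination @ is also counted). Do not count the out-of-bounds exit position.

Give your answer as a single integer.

Answer: 8

Derivation:
Step 1: enter (2,7), '.' pass, move left to (2,6)
Step 2: enter (2,6), '.' pass, move left to (2,5)
Step 3: enter (2,5), '.' pass, move left to (2,4)
Step 4: enter (2,4), '.' pass, move left to (2,3)
Step 5: enter (2,3), '.' pass, move left to (2,2)
Step 6: enter (2,2), '.' pass, move left to (2,1)
Step 7: enter (2,1), '.' pass, move left to (2,0)
Step 8: enter (2,0), '.' pass, move left to (2,-1)
Step 9: at (2,-1) — EXIT via left edge, pos 2
Path length (cell visits): 8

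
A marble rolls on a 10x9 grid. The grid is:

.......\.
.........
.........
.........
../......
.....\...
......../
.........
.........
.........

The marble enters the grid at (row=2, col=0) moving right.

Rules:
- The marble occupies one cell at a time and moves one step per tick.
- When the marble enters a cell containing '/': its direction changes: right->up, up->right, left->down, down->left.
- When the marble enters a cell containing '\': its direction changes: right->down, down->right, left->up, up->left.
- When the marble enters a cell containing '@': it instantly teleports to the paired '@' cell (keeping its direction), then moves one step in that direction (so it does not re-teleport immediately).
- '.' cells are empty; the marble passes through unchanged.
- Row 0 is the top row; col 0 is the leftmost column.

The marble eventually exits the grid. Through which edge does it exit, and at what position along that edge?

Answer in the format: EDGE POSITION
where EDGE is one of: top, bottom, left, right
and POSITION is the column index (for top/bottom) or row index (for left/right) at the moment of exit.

Answer: right 2

Derivation:
Step 1: enter (2,0), '.' pass, move right to (2,1)
Step 2: enter (2,1), '.' pass, move right to (2,2)
Step 3: enter (2,2), '.' pass, move right to (2,3)
Step 4: enter (2,3), '.' pass, move right to (2,4)
Step 5: enter (2,4), '.' pass, move right to (2,5)
Step 6: enter (2,5), '.' pass, move right to (2,6)
Step 7: enter (2,6), '.' pass, move right to (2,7)
Step 8: enter (2,7), '.' pass, move right to (2,8)
Step 9: enter (2,8), '.' pass, move right to (2,9)
Step 10: at (2,9) — EXIT via right edge, pos 2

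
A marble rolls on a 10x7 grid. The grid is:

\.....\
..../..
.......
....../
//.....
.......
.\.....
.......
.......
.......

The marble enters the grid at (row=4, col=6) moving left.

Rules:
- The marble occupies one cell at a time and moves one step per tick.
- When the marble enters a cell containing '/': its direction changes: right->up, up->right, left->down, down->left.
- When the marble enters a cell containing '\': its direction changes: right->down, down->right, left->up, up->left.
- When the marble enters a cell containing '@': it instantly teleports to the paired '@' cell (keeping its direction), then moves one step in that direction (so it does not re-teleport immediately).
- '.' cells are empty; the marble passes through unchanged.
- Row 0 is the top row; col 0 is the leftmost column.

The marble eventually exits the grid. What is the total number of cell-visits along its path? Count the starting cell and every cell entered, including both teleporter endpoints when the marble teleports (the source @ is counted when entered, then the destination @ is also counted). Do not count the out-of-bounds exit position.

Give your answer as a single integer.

Answer: 13

Derivation:
Step 1: enter (4,6), '.' pass, move left to (4,5)
Step 2: enter (4,5), '.' pass, move left to (4,4)
Step 3: enter (4,4), '.' pass, move left to (4,3)
Step 4: enter (4,3), '.' pass, move left to (4,2)
Step 5: enter (4,2), '.' pass, move left to (4,1)
Step 6: enter (4,1), '/' deflects left->down, move down to (5,1)
Step 7: enter (5,1), '.' pass, move down to (6,1)
Step 8: enter (6,1), '\' deflects down->right, move right to (6,2)
Step 9: enter (6,2), '.' pass, move right to (6,3)
Step 10: enter (6,3), '.' pass, move right to (6,4)
Step 11: enter (6,4), '.' pass, move right to (6,5)
Step 12: enter (6,5), '.' pass, move right to (6,6)
Step 13: enter (6,6), '.' pass, move right to (6,7)
Step 14: at (6,7) — EXIT via right edge, pos 6
Path length (cell visits): 13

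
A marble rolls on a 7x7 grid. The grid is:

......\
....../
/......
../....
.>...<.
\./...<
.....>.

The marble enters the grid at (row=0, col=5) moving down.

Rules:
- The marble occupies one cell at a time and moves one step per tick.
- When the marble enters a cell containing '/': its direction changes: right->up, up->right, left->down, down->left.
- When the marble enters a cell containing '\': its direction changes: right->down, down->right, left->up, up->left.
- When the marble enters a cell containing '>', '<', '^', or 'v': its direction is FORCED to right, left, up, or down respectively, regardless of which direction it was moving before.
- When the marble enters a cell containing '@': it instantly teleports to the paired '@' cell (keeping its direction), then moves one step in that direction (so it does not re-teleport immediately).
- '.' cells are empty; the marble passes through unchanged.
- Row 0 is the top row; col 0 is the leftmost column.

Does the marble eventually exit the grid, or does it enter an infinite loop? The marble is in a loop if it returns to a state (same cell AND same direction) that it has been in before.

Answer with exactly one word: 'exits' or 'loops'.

Answer: loops

Derivation:
Step 1: enter (0,5), '.' pass, move down to (1,5)
Step 2: enter (1,5), '.' pass, move down to (2,5)
Step 3: enter (2,5), '.' pass, move down to (3,5)
Step 4: enter (3,5), '.' pass, move down to (4,5)
Step 5: enter (4,5), '<' forces down->left, move left to (4,4)
Step 6: enter (4,4), '.' pass, move left to (4,3)
Step 7: enter (4,3), '.' pass, move left to (4,2)
Step 8: enter (4,2), '.' pass, move left to (4,1)
Step 9: enter (4,1), '>' forces left->right, move right to (4,2)
Step 10: enter (4,2), '.' pass, move right to (4,3)
Step 11: enter (4,3), '.' pass, move right to (4,4)
Step 12: enter (4,4), '.' pass, move right to (4,5)
Step 13: enter (4,5), '<' forces right->left, move left to (4,4)
Step 14: at (4,4) dir=left — LOOP DETECTED (seen before)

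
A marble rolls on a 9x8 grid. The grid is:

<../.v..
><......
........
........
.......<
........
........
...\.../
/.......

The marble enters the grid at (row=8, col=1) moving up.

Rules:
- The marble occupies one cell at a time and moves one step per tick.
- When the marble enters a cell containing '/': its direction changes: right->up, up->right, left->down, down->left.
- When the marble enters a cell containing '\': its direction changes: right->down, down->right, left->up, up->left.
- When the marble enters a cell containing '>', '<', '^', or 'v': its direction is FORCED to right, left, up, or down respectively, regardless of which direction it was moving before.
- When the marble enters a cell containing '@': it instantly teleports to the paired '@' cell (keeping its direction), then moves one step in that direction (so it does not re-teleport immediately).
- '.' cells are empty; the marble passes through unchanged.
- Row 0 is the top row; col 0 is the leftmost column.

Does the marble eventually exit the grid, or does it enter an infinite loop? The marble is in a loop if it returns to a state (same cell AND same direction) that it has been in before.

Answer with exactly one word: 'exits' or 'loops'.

Answer: loops

Derivation:
Step 1: enter (8,1), '.' pass, move up to (7,1)
Step 2: enter (7,1), '.' pass, move up to (6,1)
Step 3: enter (6,1), '.' pass, move up to (5,1)
Step 4: enter (5,1), '.' pass, move up to (4,1)
Step 5: enter (4,1), '.' pass, move up to (3,1)
Step 6: enter (3,1), '.' pass, move up to (2,1)
Step 7: enter (2,1), '.' pass, move up to (1,1)
Step 8: enter (1,1), '<' forces up->left, move left to (1,0)
Step 9: enter (1,0), '>' forces left->right, move right to (1,1)
Step 10: enter (1,1), '<' forces right->left, move left to (1,0)
Step 11: at (1,0) dir=left — LOOP DETECTED (seen before)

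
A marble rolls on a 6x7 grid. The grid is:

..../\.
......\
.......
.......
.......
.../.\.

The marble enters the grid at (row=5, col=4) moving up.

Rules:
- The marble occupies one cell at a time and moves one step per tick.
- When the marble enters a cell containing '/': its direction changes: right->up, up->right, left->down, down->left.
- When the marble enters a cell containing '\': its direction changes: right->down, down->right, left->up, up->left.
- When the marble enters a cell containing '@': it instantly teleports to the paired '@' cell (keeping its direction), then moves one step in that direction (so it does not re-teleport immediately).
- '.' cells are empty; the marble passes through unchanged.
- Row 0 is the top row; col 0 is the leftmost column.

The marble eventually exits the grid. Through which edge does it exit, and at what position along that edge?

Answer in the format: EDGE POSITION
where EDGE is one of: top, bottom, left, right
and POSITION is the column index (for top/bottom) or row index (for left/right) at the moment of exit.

Answer: right 5

Derivation:
Step 1: enter (5,4), '.' pass, move up to (4,4)
Step 2: enter (4,4), '.' pass, move up to (3,4)
Step 3: enter (3,4), '.' pass, move up to (2,4)
Step 4: enter (2,4), '.' pass, move up to (1,4)
Step 5: enter (1,4), '.' pass, move up to (0,4)
Step 6: enter (0,4), '/' deflects up->right, move right to (0,5)
Step 7: enter (0,5), '\' deflects right->down, move down to (1,5)
Step 8: enter (1,5), '.' pass, move down to (2,5)
Step 9: enter (2,5), '.' pass, move down to (3,5)
Step 10: enter (3,5), '.' pass, move down to (4,5)
Step 11: enter (4,5), '.' pass, move down to (5,5)
Step 12: enter (5,5), '\' deflects down->right, move right to (5,6)
Step 13: enter (5,6), '.' pass, move right to (5,7)
Step 14: at (5,7) — EXIT via right edge, pos 5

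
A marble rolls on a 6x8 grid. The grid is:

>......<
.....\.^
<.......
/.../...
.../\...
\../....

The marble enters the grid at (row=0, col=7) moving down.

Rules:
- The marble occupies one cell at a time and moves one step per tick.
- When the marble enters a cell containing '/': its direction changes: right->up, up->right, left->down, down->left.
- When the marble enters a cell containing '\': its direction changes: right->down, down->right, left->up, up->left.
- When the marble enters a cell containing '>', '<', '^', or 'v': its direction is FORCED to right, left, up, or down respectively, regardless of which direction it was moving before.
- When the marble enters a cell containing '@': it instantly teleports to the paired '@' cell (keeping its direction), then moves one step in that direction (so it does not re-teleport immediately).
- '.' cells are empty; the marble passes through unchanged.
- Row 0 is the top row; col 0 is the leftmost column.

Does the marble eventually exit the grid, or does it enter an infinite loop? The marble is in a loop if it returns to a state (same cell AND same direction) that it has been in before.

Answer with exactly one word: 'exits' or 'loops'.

Answer: loops

Derivation:
Step 1: enter (0,7), '<' forces down->left, move left to (0,6)
Step 2: enter (0,6), '.' pass, move left to (0,5)
Step 3: enter (0,5), '.' pass, move left to (0,4)
Step 4: enter (0,4), '.' pass, move left to (0,3)
Step 5: enter (0,3), '.' pass, move left to (0,2)
Step 6: enter (0,2), '.' pass, move left to (0,1)
Step 7: enter (0,1), '.' pass, move left to (0,0)
Step 8: enter (0,0), '>' forces left->right, move right to (0,1)
Step 9: enter (0,1), '.' pass, move right to (0,2)
Step 10: enter (0,2), '.' pass, move right to (0,3)
Step 11: enter (0,3), '.' pass, move right to (0,4)
Step 12: enter (0,4), '.' pass, move right to (0,5)
Step 13: enter (0,5), '.' pass, move right to (0,6)
Step 14: enter (0,6), '.' pass, move right to (0,7)
Step 15: enter (0,7), '<' forces right->left, move left to (0,6)
Step 16: at (0,6) dir=left — LOOP DETECTED (seen before)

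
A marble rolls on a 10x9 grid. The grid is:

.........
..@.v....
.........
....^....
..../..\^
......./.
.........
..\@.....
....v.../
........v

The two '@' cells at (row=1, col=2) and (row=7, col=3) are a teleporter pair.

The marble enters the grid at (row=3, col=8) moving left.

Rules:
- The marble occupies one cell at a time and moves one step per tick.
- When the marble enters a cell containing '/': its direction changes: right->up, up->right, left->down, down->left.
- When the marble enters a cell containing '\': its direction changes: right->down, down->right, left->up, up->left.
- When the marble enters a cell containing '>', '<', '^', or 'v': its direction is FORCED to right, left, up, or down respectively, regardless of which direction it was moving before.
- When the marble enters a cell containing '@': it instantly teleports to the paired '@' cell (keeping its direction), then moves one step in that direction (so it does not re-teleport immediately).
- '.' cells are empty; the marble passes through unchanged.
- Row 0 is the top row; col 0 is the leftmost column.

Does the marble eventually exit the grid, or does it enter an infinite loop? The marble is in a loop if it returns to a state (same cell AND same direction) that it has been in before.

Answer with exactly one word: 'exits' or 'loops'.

Step 1: enter (3,8), '.' pass, move left to (3,7)
Step 2: enter (3,7), '.' pass, move left to (3,6)
Step 3: enter (3,6), '.' pass, move left to (3,5)
Step 4: enter (3,5), '.' pass, move left to (3,4)
Step 5: enter (3,4), '^' forces left->up, move up to (2,4)
Step 6: enter (2,4), '.' pass, move up to (1,4)
Step 7: enter (1,4), 'v' forces up->down, move down to (2,4)
Step 8: enter (2,4), '.' pass, move down to (3,4)
Step 9: enter (3,4), '^' forces down->up, move up to (2,4)
Step 10: at (2,4) dir=up — LOOP DETECTED (seen before)

Answer: loops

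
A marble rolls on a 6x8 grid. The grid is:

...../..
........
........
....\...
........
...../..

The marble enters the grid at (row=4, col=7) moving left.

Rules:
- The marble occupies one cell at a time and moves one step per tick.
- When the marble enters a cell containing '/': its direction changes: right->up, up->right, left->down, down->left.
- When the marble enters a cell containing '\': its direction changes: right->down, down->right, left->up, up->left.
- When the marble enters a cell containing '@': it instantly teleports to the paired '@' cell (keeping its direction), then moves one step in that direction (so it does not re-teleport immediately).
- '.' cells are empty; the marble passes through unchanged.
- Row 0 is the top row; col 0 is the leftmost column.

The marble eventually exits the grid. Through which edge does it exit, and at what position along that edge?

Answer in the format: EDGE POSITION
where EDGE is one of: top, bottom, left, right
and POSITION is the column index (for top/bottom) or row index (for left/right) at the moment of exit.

Step 1: enter (4,7), '.' pass, move left to (4,6)
Step 2: enter (4,6), '.' pass, move left to (4,5)
Step 3: enter (4,5), '.' pass, move left to (4,4)
Step 4: enter (4,4), '.' pass, move left to (4,3)
Step 5: enter (4,3), '.' pass, move left to (4,2)
Step 6: enter (4,2), '.' pass, move left to (4,1)
Step 7: enter (4,1), '.' pass, move left to (4,0)
Step 8: enter (4,0), '.' pass, move left to (4,-1)
Step 9: at (4,-1) — EXIT via left edge, pos 4

Answer: left 4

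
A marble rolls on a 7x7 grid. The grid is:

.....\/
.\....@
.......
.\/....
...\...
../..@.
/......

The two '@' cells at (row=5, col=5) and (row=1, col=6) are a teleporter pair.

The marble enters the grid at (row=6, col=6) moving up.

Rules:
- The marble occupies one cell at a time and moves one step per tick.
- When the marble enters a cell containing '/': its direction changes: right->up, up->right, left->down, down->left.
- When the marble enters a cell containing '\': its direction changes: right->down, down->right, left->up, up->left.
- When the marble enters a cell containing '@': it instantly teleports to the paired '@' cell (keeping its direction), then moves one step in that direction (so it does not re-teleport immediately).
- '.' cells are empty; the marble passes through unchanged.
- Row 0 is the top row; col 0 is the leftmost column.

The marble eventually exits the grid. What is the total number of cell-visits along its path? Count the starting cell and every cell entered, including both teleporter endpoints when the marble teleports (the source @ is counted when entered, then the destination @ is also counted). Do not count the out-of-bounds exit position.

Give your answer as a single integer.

Answer: 17

Derivation:
Step 1: enter (6,6), '.' pass, move up to (5,6)
Step 2: enter (5,6), '.' pass, move up to (4,6)
Step 3: enter (4,6), '.' pass, move up to (3,6)
Step 4: enter (3,6), '.' pass, move up to (2,6)
Step 5: enter (2,6), '.' pass, move up to (1,6)
Step 6: enter (1,6), '@' teleport (1,6)->(5,5), also enter (5,5), move up to (4,5)
Step 7: enter (4,5), '.' pass, move up to (3,5)
Step 8: enter (3,5), '.' pass, move up to (2,5)
Step 9: enter (2,5), '.' pass, move up to (1,5)
Step 10: enter (1,5), '.' pass, move up to (0,5)
Step 11: enter (0,5), '\' deflects up->left, move left to (0,4)
Step 12: enter (0,4), '.' pass, move left to (0,3)
Step 13: enter (0,3), '.' pass, move left to (0,2)
Step 14: enter (0,2), '.' pass, move left to (0,1)
Step 15: enter (0,1), '.' pass, move left to (0,0)
Step 16: enter (0,0), '.' pass, move left to (0,-1)
Step 17: at (0,-1) — EXIT via left edge, pos 0
Path length (cell visits): 17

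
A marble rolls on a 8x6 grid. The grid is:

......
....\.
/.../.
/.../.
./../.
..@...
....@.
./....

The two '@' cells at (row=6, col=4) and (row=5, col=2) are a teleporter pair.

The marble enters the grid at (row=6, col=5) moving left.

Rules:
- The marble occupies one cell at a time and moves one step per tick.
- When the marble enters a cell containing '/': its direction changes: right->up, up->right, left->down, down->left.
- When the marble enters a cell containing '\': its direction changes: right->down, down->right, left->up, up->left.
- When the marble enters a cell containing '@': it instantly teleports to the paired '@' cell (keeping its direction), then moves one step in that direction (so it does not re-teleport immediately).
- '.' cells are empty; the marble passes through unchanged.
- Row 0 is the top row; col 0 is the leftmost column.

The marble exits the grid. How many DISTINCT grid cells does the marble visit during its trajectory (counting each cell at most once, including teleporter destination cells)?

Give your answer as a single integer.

Step 1: enter (6,5), '.' pass, move left to (6,4)
Step 2: enter (6,4), '@' teleport (6,4)->(5,2), also enter (5,2), move left to (5,1)
Step 3: enter (5,1), '.' pass, move left to (5,0)
Step 4: enter (5,0), '.' pass, move left to (5,-1)
Step 5: at (5,-1) — EXIT via left edge, pos 5
Distinct cells visited: 5 (path length 5)

Answer: 5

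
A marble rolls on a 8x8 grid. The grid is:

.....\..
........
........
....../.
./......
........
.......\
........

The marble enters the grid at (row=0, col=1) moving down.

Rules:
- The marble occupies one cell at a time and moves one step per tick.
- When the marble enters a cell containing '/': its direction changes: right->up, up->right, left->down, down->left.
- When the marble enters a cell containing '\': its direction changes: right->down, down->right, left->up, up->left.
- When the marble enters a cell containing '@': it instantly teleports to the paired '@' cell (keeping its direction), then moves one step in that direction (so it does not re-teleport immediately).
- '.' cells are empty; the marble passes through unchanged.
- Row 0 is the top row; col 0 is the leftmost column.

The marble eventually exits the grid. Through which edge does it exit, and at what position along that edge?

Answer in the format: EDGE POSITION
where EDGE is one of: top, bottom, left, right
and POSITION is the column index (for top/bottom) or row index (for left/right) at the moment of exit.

Step 1: enter (0,1), '.' pass, move down to (1,1)
Step 2: enter (1,1), '.' pass, move down to (2,1)
Step 3: enter (2,1), '.' pass, move down to (3,1)
Step 4: enter (3,1), '.' pass, move down to (4,1)
Step 5: enter (4,1), '/' deflects down->left, move left to (4,0)
Step 6: enter (4,0), '.' pass, move left to (4,-1)
Step 7: at (4,-1) — EXIT via left edge, pos 4

Answer: left 4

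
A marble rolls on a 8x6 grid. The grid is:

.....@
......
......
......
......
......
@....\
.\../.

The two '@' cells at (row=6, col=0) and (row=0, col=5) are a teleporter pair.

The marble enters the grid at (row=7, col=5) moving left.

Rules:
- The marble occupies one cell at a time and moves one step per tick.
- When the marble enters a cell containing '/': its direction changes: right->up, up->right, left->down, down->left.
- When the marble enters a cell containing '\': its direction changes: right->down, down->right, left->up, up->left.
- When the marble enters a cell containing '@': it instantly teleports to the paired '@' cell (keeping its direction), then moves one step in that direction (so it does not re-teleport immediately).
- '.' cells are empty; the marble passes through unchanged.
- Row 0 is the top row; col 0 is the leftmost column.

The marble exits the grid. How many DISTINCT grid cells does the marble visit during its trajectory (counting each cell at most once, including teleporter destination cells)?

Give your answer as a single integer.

Step 1: enter (7,5), '.' pass, move left to (7,4)
Step 2: enter (7,4), '/' deflects left->down, move down to (8,4)
Step 3: at (8,4) — EXIT via bottom edge, pos 4
Distinct cells visited: 2 (path length 2)

Answer: 2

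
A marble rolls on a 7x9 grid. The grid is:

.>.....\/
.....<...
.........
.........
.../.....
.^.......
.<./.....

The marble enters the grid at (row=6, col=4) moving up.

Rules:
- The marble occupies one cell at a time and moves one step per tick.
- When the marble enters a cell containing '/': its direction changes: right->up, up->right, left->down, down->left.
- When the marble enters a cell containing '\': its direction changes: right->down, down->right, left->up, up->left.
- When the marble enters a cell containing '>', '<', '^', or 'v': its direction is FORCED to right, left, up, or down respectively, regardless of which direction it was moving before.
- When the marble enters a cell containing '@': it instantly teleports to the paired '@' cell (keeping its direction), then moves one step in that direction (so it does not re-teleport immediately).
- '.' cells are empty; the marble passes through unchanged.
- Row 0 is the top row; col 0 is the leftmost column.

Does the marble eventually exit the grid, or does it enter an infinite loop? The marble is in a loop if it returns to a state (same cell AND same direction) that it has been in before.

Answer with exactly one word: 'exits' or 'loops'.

Step 1: enter (6,4), '.' pass, move up to (5,4)
Step 2: enter (5,4), '.' pass, move up to (4,4)
Step 3: enter (4,4), '.' pass, move up to (3,4)
Step 4: enter (3,4), '.' pass, move up to (2,4)
Step 5: enter (2,4), '.' pass, move up to (1,4)
Step 6: enter (1,4), '.' pass, move up to (0,4)
Step 7: enter (0,4), '.' pass, move up to (-1,4)
Step 8: at (-1,4) — EXIT via top edge, pos 4

Answer: exits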